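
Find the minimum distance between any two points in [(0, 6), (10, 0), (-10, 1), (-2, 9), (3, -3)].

Computing all pairwise distances among 5 points:

d((0, 6), (10, 0)) = 11.6619
d((0, 6), (-10, 1)) = 11.1803
d((0, 6), (-2, 9)) = 3.6056 <-- minimum
d((0, 6), (3, -3)) = 9.4868
d((10, 0), (-10, 1)) = 20.025
d((10, 0), (-2, 9)) = 15.0
d((10, 0), (3, -3)) = 7.6158
d((-10, 1), (-2, 9)) = 11.3137
d((-10, 1), (3, -3)) = 13.6015
d((-2, 9), (3, -3)) = 13.0

Closest pair: (0, 6) and (-2, 9) with distance 3.6056

The closest pair is (0, 6) and (-2, 9) with Euclidean distance 3.6056. For 5 points, brute-force pairwise comparison is shown above. For large n, the divide-and-conquer algorithm (sort by x, recurse on halves, check the dividing strip) achieves O(n log n).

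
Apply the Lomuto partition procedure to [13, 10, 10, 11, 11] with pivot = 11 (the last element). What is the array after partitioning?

Lomuto partition with pivot = 11:

Initial array: [13, 10, 10, 11, 11]

arr[0]=13 > 11: no swap
arr[1]=10 <= 11: swap with position 0, array becomes [10, 13, 10, 11, 11]
arr[2]=10 <= 11: swap with position 1, array becomes [10, 10, 13, 11, 11]
arr[3]=11 <= 11: swap with position 2, array becomes [10, 10, 11, 13, 11]

Place pivot at position 3: [10, 10, 11, 11, 13]
Pivot position: 3

After partitioning with pivot 11, the array becomes [10, 10, 11, 11, 13]. The pivot is placed at index 3. All elements to the left of the pivot are <= 11, and all elements to the right are > 11.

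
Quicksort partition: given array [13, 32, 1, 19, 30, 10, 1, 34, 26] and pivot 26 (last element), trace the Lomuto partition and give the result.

Lomuto partition with pivot = 26:

Initial array: [13, 32, 1, 19, 30, 10, 1, 34, 26]

arr[0]=13 <= 26: swap with position 0, array becomes [13, 32, 1, 19, 30, 10, 1, 34, 26]
arr[1]=32 > 26: no swap
arr[2]=1 <= 26: swap with position 1, array becomes [13, 1, 32, 19, 30, 10, 1, 34, 26]
arr[3]=19 <= 26: swap with position 2, array becomes [13, 1, 19, 32, 30, 10, 1, 34, 26]
arr[4]=30 > 26: no swap
arr[5]=10 <= 26: swap with position 3, array becomes [13, 1, 19, 10, 30, 32, 1, 34, 26]
arr[6]=1 <= 26: swap with position 4, array becomes [13, 1, 19, 10, 1, 32, 30, 34, 26]
arr[7]=34 > 26: no swap

Place pivot at position 5: [13, 1, 19, 10, 1, 26, 30, 34, 32]
Pivot position: 5

After partitioning with pivot 26, the array becomes [13, 1, 19, 10, 1, 26, 30, 34, 32]. The pivot is placed at index 5. All elements to the left of the pivot are <= 26, and all elements to the right are > 26.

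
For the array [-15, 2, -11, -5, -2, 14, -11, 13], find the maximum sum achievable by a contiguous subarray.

Using Kadane's algorithm on [-15, 2, -11, -5, -2, 14, -11, 13]:

Scanning through the array:
Position 1 (value 2): max_ending_here = 2, max_so_far = 2
Position 2 (value -11): max_ending_here = -9, max_so_far = 2
Position 3 (value -5): max_ending_here = -5, max_so_far = 2
Position 4 (value -2): max_ending_here = -2, max_so_far = 2
Position 5 (value 14): max_ending_here = 14, max_so_far = 14
Position 6 (value -11): max_ending_here = 3, max_so_far = 14
Position 7 (value 13): max_ending_here = 16, max_so_far = 16

Maximum subarray: [14, -11, 13]
Maximum sum: 16

The maximum subarray is [14, -11, 13] with sum 16. This subarray runs from index 5 to index 7.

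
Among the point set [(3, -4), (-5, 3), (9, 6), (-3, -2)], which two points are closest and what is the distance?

Computing all pairwise distances among 4 points:

d((3, -4), (-5, 3)) = 10.6301
d((3, -4), (9, 6)) = 11.6619
d((3, -4), (-3, -2)) = 6.3246
d((-5, 3), (9, 6)) = 14.3178
d((-5, 3), (-3, -2)) = 5.3852 <-- minimum
d((9, 6), (-3, -2)) = 14.4222

Closest pair: (-5, 3) and (-3, -2) with distance 5.3852

The closest pair is (-5, 3) and (-3, -2) with Euclidean distance 5.3852. For 4 points, brute-force pairwise comparison is shown above. For large n, the divide-and-conquer algorithm (sort by x, recurse on halves, check the dividing strip) achieves O(n log n).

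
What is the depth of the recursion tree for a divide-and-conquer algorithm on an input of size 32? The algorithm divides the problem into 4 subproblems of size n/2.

For divide and conquer with division factor 2:

Problem sizes at each level:
Level 0: 32
Level 1: 16
Level 2: 8
Level 3: 4
Level 4: 2
Level 5: 1

The root is level 0 and the size-1 base case is level 5 (the tree spans levels 0 through 5, i.e. 6 levels counting the root), so the depth is the number of divisions: log_2(32) = 5

The recursion tree depth is log_2(32) = 5. At each level, the problem size is divided by 2, so it takes 5 divisions to reduce to a base case of size 1. The algorithm makes 4 recursive calls at each level.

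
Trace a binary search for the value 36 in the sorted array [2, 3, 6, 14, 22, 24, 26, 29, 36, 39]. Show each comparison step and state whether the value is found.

Binary search for 36 in [2, 3, 6, 14, 22, 24, 26, 29, 36, 39]:

lo=0, hi=9, mid=4, arr[mid]=22 -> 22 < 36, search right half
lo=5, hi=9, mid=7, arr[mid]=29 -> 29 < 36, search right half
lo=8, hi=9, mid=8, arr[mid]=36 -> Found target at index 8!

Binary search finds 36 at index 8 after 3 comparisons. The search repeatedly halves the search space by comparing with the middle element.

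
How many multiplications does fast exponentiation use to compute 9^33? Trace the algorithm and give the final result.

Computing 9^33 by squaring (build up from 9^1; each line after the first costs one multiplication):

9^1 = 9
9^2 = (9^1)^2 = 9^2 = 81
9^4 = (9^2)^2 = 81^2 = 6561
9^8 = (9^4)^2 = 6561^2 = 43046721
9^16 = (9^8)^2 = 43046721^2 = 1853020188851841
9^32 = (9^16)^2 = 1853020188851841^2 = 3433683820292512484657849089281
9^33 = 9 * 9^32 = 9 * 3433683820292512484657849089281 = 30903154382632612361920641803529

Result: 30903154382632612361920641803529
Multiplications needed: 6 (6 lines after 9^1)

9^33 = 30903154382632612361920641803529. Using exponentiation by squaring, this requires 6 multiplications. The key idea: if the exponent is even, square the half-power; if odd, multiply by the base once.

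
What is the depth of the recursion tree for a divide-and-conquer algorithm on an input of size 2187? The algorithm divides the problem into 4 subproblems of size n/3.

For divide and conquer with division factor 3:

Problem sizes at each level:
Level 0: 2187
Level 1: 729
Level 2: 243
Level 3: 81
Level 4: 27
Level 5: 9
Level 6: 3
Level 7: 1

The root is level 0 and the size-1 base case is level 7 (the tree spans levels 0 through 7, i.e. 8 levels counting the root), so the depth is the number of divisions: log_3(2187) = 7

The recursion tree depth is log_3(2187) = 7. At each level, the problem size is divided by 3, so it takes 7 divisions to reduce to a base case of size 1. The algorithm makes 4 recursive calls at each level.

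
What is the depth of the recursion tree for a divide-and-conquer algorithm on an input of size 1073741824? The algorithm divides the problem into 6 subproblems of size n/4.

For divide and conquer with division factor 4:

Problem sizes at each level:
Level 0: 1073741824
Level 1: 268435456
Level 2: 67108864
Level 3: 16777216
Level 4: 4194304
Level 5: 1048576
Level 6: 262144
Level 7: 65536
Level 8: 16384
Level 9: 4096
Level 10: 1024
Level 11: 256
Level 12: 64
Level 13: 16
Level 14: 4
Level 15: 1

The root is level 0 and the size-1 base case is level 15 (the tree spans levels 0 through 15, i.e. 16 levels counting the root), so the depth is the number of divisions: log_4(1073741824) = 15

The recursion tree depth is log_4(1073741824) = 15. At each level, the problem size is divided by 4, so it takes 15 divisions to reduce to a base case of size 1. The algorithm makes 6 recursive calls at each level.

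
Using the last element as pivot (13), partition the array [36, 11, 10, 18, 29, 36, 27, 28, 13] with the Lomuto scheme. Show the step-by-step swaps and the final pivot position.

Lomuto partition with pivot = 13:

Initial array: [36, 11, 10, 18, 29, 36, 27, 28, 13]

arr[0]=36 > 13: no swap
arr[1]=11 <= 13: swap with position 0, array becomes [11, 36, 10, 18, 29, 36, 27, 28, 13]
arr[2]=10 <= 13: swap with position 1, array becomes [11, 10, 36, 18, 29, 36, 27, 28, 13]
arr[3]=18 > 13: no swap
arr[4]=29 > 13: no swap
arr[5]=36 > 13: no swap
arr[6]=27 > 13: no swap
arr[7]=28 > 13: no swap

Place pivot at position 2: [11, 10, 13, 18, 29, 36, 27, 28, 36]
Pivot position: 2

After partitioning with pivot 13, the array becomes [11, 10, 13, 18, 29, 36, 27, 28, 36]. The pivot is placed at index 2. All elements to the left of the pivot are <= 13, and all elements to the right are > 13.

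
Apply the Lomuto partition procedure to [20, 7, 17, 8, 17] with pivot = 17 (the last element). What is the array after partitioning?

Lomuto partition with pivot = 17:

Initial array: [20, 7, 17, 8, 17]

arr[0]=20 > 17: no swap
arr[1]=7 <= 17: swap with position 0, array becomes [7, 20, 17, 8, 17]
arr[2]=17 <= 17: swap with position 1, array becomes [7, 17, 20, 8, 17]
arr[3]=8 <= 17: swap with position 2, array becomes [7, 17, 8, 20, 17]

Place pivot at position 3: [7, 17, 8, 17, 20]
Pivot position: 3

After partitioning with pivot 17, the array becomes [7, 17, 8, 17, 20]. The pivot is placed at index 3. All elements to the left of the pivot are <= 17, and all elements to the right are > 17.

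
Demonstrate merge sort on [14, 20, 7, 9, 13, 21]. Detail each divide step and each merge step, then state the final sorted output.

Merge sort trace:

Split: [14, 20, 7, 9, 13, 21] -> [14, 20, 7] and [9, 13, 21]
  Split: [14, 20, 7] -> [14] and [20, 7]
    Split: [20, 7] -> [20] and [7]
    Merge: [20] + [7] -> [7, 20]
  Merge: [14] + [7, 20] -> [7, 14, 20]
  Split: [9, 13, 21] -> [9] and [13, 21]
    Split: [13, 21] -> [13] and [21]
    Merge: [13] + [21] -> [13, 21]
  Merge: [9] + [13, 21] -> [9, 13, 21]
Merge: [7, 14, 20] + [9, 13, 21] -> [7, 9, 13, 14, 20, 21]

Final sorted array: [7, 9, 13, 14, 20, 21]

The merge sort proceeds by recursively splitting the array and merging sorted halves.
After all merges, the sorted array is [7, 9, 13, 14, 20, 21].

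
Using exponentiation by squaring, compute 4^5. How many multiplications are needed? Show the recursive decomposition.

Computing 4^5 by squaring (build up from 4^1; each line after the first costs one multiplication):

4^1 = 4
4^2 = (4^1)^2 = 4^2 = 16
4^4 = (4^2)^2 = 16^2 = 256
4^5 = 4 * 4^4 = 4 * 256 = 1024

Result: 1024
Multiplications needed: 3 (3 lines after 4^1)

4^5 = 1024. Using exponentiation by squaring, this requires 3 multiplications. The key idea: if the exponent is even, square the half-power; if odd, multiply by the base once.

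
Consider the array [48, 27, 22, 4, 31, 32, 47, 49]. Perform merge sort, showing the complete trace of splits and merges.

Merge sort trace:

Split: [48, 27, 22, 4, 31, 32, 47, 49] -> [48, 27, 22, 4] and [31, 32, 47, 49]
  Split: [48, 27, 22, 4] -> [48, 27] and [22, 4]
    Split: [48, 27] -> [48] and [27]
    Merge: [48] + [27] -> [27, 48]
    Split: [22, 4] -> [22] and [4]
    Merge: [22] + [4] -> [4, 22]
  Merge: [27, 48] + [4, 22] -> [4, 22, 27, 48]
  Split: [31, 32, 47, 49] -> [31, 32] and [47, 49]
    Split: [31, 32] -> [31] and [32]
    Merge: [31] + [32] -> [31, 32]
    Split: [47, 49] -> [47] and [49]
    Merge: [47] + [49] -> [47, 49]
  Merge: [31, 32] + [47, 49] -> [31, 32, 47, 49]
Merge: [4, 22, 27, 48] + [31, 32, 47, 49] -> [4, 22, 27, 31, 32, 47, 48, 49]

Final sorted array: [4, 22, 27, 31, 32, 47, 48, 49]

The merge sort proceeds by recursively splitting the array and merging sorted halves.
After all merges, the sorted array is [4, 22, 27, 31, 32, 47, 48, 49].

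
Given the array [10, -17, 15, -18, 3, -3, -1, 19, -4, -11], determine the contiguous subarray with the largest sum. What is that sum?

Using Kadane's algorithm on [10, -17, 15, -18, 3, -3, -1, 19, -4, -11]:

Scanning through the array:
Position 1 (value -17): max_ending_here = -7, max_so_far = 10
Position 2 (value 15): max_ending_here = 15, max_so_far = 15
Position 3 (value -18): max_ending_here = -3, max_so_far = 15
Position 4 (value 3): max_ending_here = 3, max_so_far = 15
Position 5 (value -3): max_ending_here = 0, max_so_far = 15
Position 6 (value -1): max_ending_here = -1, max_so_far = 15
Position 7 (value 19): max_ending_here = 19, max_so_far = 19
Position 8 (value -4): max_ending_here = 15, max_so_far = 19
Position 9 (value -11): max_ending_here = 4, max_so_far = 19

Maximum subarray: [19]
Maximum sum: 19

The maximum subarray is [19] with sum 19. This subarray runs from index 7 to index 7.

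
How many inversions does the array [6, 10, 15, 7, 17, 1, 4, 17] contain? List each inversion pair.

Finding inversions in [6, 10, 15, 7, 17, 1, 4, 17]:

(0, 5): arr[0]=6 > arr[5]=1
(0, 6): arr[0]=6 > arr[6]=4
(1, 3): arr[1]=10 > arr[3]=7
(1, 5): arr[1]=10 > arr[5]=1
(1, 6): arr[1]=10 > arr[6]=4
(2, 3): arr[2]=15 > arr[3]=7
(2, 5): arr[2]=15 > arr[5]=1
(2, 6): arr[2]=15 > arr[6]=4
(3, 5): arr[3]=7 > arr[5]=1
(3, 6): arr[3]=7 > arr[6]=4
(4, 5): arr[4]=17 > arr[5]=1
(4, 6): arr[4]=17 > arr[6]=4

Total inversions: 12

The array has 12 inversion(s): (0,5), (0,6), (1,3), (1,5), (1,6), (2,3), (2,5), (2,6), (3,5), (3,6), (4,5), (4,6). Each pair (i,j) satisfies i < j and arr[i] > arr[j].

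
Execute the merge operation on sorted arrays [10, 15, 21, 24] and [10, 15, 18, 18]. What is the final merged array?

Merging process:

Compare 10 vs 10: take 10 from left. Merged: [10]
Compare 15 vs 10: take 10 from right. Merged: [10, 10]
Compare 15 vs 15: take 15 from left. Merged: [10, 10, 15]
Compare 21 vs 15: take 15 from right. Merged: [10, 10, 15, 15]
Compare 21 vs 18: take 18 from right. Merged: [10, 10, 15, 15, 18]
Compare 21 vs 18: take 18 from right. Merged: [10, 10, 15, 15, 18, 18]
Append remaining from left: [21, 24]. Merged: [10, 10, 15, 15, 18, 18, 21, 24]

Final merged array: [10, 10, 15, 15, 18, 18, 21, 24]
Total comparisons: 6

The merged array is [10, 10, 15, 15, 18, 18, 21, 24], requiring 6 comparisons. The merge step runs in O(n) time where n is the total number of elements.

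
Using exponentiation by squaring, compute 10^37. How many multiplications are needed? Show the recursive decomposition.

Computing 10^37 by squaring (build up from 10^1; each line after the first costs one multiplication):

10^1 = 10
10^2 = (10^1)^2 = 10^2 = 100
10^4 = (10^2)^2 = 100^2 = 10000
10^8 = (10^4)^2 = 10000^2 = 100000000
10^9 = 10 * 10^8 = 10 * 100000000 = 1000000000
10^18 = (10^9)^2 = 1000000000^2 = 1000000000000000000
10^36 = (10^18)^2 = 1000000000000000000^2 = 1000000000000000000000000000000000000
10^37 = 10 * 10^36 = 10 * 1000000000000000000000000000000000000 = 10000000000000000000000000000000000000

Result: 10000000000000000000000000000000000000
Multiplications needed: 7 (7 lines after 10^1)

10^37 = 10000000000000000000000000000000000000. Using exponentiation by squaring, this requires 7 multiplications. The key idea: if the exponent is even, square the half-power; if odd, multiply by the base once.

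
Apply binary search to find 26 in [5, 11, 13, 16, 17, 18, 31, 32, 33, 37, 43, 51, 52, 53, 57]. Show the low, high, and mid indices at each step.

Binary search for 26 in [5, 11, 13, 16, 17, 18, 31, 32, 33, 37, 43, 51, 52, 53, 57]:

lo=0, hi=14, mid=7, arr[mid]=32 -> 32 > 26, search left half
lo=0, hi=6, mid=3, arr[mid]=16 -> 16 < 26, search right half
lo=4, hi=6, mid=5, arr[mid]=18 -> 18 < 26, search right half
lo=6, hi=6, mid=6, arr[mid]=31 -> 31 > 26, search left half
lo=6 > hi=5, target 26 not found

Binary search determines that 26 is not in the array after 4 comparisons. The search space was exhausted without finding the target.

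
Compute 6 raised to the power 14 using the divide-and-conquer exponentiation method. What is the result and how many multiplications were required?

Computing 6^14 by squaring (build up from 6^1; each line after the first costs one multiplication):

6^1 = 6
6^2 = (6^1)^2 = 6^2 = 36
6^3 = 6 * 6^2 = 6 * 36 = 216
6^6 = (6^3)^2 = 216^2 = 46656
6^7 = 6 * 6^6 = 6 * 46656 = 279936
6^14 = (6^7)^2 = 279936^2 = 78364164096

Result: 78364164096
Multiplications needed: 5 (5 lines after 6^1)

6^14 = 78364164096. Using exponentiation by squaring, this requires 5 multiplications. The key idea: if the exponent is even, square the half-power; if odd, multiply by the base once.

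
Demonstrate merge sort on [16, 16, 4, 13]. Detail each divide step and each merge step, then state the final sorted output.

Merge sort trace:

Split: [16, 16, 4, 13] -> [16, 16] and [4, 13]
  Split: [16, 16] -> [16] and [16]
  Merge: [16] + [16] -> [16, 16]
  Split: [4, 13] -> [4] and [13]
  Merge: [4] + [13] -> [4, 13]
Merge: [16, 16] + [4, 13] -> [4, 13, 16, 16]

Final sorted array: [4, 13, 16, 16]

The merge sort proceeds by recursively splitting the array and merging sorted halves.
After all merges, the sorted array is [4, 13, 16, 16].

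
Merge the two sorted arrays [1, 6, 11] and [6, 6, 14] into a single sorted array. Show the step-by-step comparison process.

Merging process:

Compare 1 vs 6: take 1 from left. Merged: [1]
Compare 6 vs 6: take 6 from left. Merged: [1, 6]
Compare 11 vs 6: take 6 from right. Merged: [1, 6, 6]
Compare 11 vs 6: take 6 from right. Merged: [1, 6, 6, 6]
Compare 11 vs 14: take 11 from left. Merged: [1, 6, 6, 6, 11]
Append remaining from right: [14]. Merged: [1, 6, 6, 6, 11, 14]

Final merged array: [1, 6, 6, 6, 11, 14]
Total comparisons: 5

The merged array is [1, 6, 6, 6, 11, 14], requiring 5 comparisons. The merge step runs in O(n) time where n is the total number of elements.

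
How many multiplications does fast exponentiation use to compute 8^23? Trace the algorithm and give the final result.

Computing 8^23 by squaring (build up from 8^1; each line after the first costs one multiplication):

8^1 = 8
8^2 = (8^1)^2 = 8^2 = 64
8^4 = (8^2)^2 = 64^2 = 4096
8^5 = 8 * 8^4 = 8 * 4096 = 32768
8^10 = (8^5)^2 = 32768^2 = 1073741824
8^11 = 8 * 8^10 = 8 * 1073741824 = 8589934592
8^22 = (8^11)^2 = 8589934592^2 = 73786976294838206464
8^23 = 8 * 8^22 = 8 * 73786976294838206464 = 590295810358705651712

Result: 590295810358705651712
Multiplications needed: 7 (7 lines after 8^1)

8^23 = 590295810358705651712. Using exponentiation by squaring, this requires 7 multiplications. The key idea: if the exponent is even, square the half-power; if odd, multiply by the base once.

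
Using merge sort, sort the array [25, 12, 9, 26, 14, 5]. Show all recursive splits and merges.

Merge sort trace:

Split: [25, 12, 9, 26, 14, 5] -> [25, 12, 9] and [26, 14, 5]
  Split: [25, 12, 9] -> [25] and [12, 9]
    Split: [12, 9] -> [12] and [9]
    Merge: [12] + [9] -> [9, 12]
  Merge: [25] + [9, 12] -> [9, 12, 25]
  Split: [26, 14, 5] -> [26] and [14, 5]
    Split: [14, 5] -> [14] and [5]
    Merge: [14] + [5] -> [5, 14]
  Merge: [26] + [5, 14] -> [5, 14, 26]
Merge: [9, 12, 25] + [5, 14, 26] -> [5, 9, 12, 14, 25, 26]

Final sorted array: [5, 9, 12, 14, 25, 26]

The merge sort proceeds by recursively splitting the array and merging sorted halves.
After all merges, the sorted array is [5, 9, 12, 14, 25, 26].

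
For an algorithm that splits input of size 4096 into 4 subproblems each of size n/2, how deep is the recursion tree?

For divide and conquer with division factor 2:

Problem sizes at each level:
Level 0: 4096
Level 1: 2048
Level 2: 1024
Level 3: 512
Level 4: 256
Level 5: 128
Level 6: 64
Level 7: 32
Level 8: 16
Level 9: 8
Level 10: 4
Level 11: 2
Level 12: 1

The root is level 0 and the size-1 base case is level 12 (the tree spans levels 0 through 12, i.e. 13 levels counting the root), so the depth is the number of divisions: log_2(4096) = 12

The recursion tree depth is log_2(4096) = 12. At each level, the problem size is divided by 2, so it takes 12 divisions to reduce to a base case of size 1. The algorithm makes 4 recursive calls at each level.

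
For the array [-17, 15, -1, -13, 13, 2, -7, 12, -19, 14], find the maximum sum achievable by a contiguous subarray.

Using Kadane's algorithm on [-17, 15, -1, -13, 13, 2, -7, 12, -19, 14]:

Scanning through the array:
Position 1 (value 15): max_ending_here = 15, max_so_far = 15
Position 2 (value -1): max_ending_here = 14, max_so_far = 15
Position 3 (value -13): max_ending_here = 1, max_so_far = 15
Position 4 (value 13): max_ending_here = 14, max_so_far = 15
Position 5 (value 2): max_ending_here = 16, max_so_far = 16
Position 6 (value -7): max_ending_here = 9, max_so_far = 16
Position 7 (value 12): max_ending_here = 21, max_so_far = 21
Position 8 (value -19): max_ending_here = 2, max_so_far = 21
Position 9 (value 14): max_ending_here = 16, max_so_far = 21

Maximum subarray: [15, -1, -13, 13, 2, -7, 12]
Maximum sum: 21

The maximum subarray is [15, -1, -13, 13, 2, -7, 12] with sum 21. This subarray runs from index 1 to index 7.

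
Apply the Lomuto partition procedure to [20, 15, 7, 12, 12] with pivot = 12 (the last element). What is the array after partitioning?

Lomuto partition with pivot = 12:

Initial array: [20, 15, 7, 12, 12]

arr[0]=20 > 12: no swap
arr[1]=15 > 12: no swap
arr[2]=7 <= 12: swap with position 0, array becomes [7, 15, 20, 12, 12]
arr[3]=12 <= 12: swap with position 1, array becomes [7, 12, 20, 15, 12]

Place pivot at position 2: [7, 12, 12, 15, 20]
Pivot position: 2

After partitioning with pivot 12, the array becomes [7, 12, 12, 15, 20]. The pivot is placed at index 2. All elements to the left of the pivot are <= 12, and all elements to the right are > 12.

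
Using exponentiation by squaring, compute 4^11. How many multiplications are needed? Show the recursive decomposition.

Computing 4^11 by squaring (build up from 4^1; each line after the first costs one multiplication):

4^1 = 4
4^2 = (4^1)^2 = 4^2 = 16
4^4 = (4^2)^2 = 16^2 = 256
4^5 = 4 * 4^4 = 4 * 256 = 1024
4^10 = (4^5)^2 = 1024^2 = 1048576
4^11 = 4 * 4^10 = 4 * 1048576 = 4194304

Result: 4194304
Multiplications needed: 5 (5 lines after 4^1)

4^11 = 4194304. Using exponentiation by squaring, this requires 5 multiplications. The key idea: if the exponent is even, square the half-power; if odd, multiply by the base once.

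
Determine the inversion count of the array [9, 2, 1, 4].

Finding inversions in [9, 2, 1, 4]:

(0, 1): arr[0]=9 > arr[1]=2
(0, 2): arr[0]=9 > arr[2]=1
(0, 3): arr[0]=9 > arr[3]=4
(1, 2): arr[1]=2 > arr[2]=1

Total inversions: 4

The array has 4 inversion(s): (0,1), (0,2), (0,3), (1,2). Each pair (i,j) satisfies i < j and arr[i] > arr[j].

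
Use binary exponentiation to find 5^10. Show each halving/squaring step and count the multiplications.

Computing 5^10 by squaring (build up from 5^1; each line after the first costs one multiplication):

5^1 = 5
5^2 = (5^1)^2 = 5^2 = 25
5^4 = (5^2)^2 = 25^2 = 625
5^5 = 5 * 5^4 = 5 * 625 = 3125
5^10 = (5^5)^2 = 3125^2 = 9765625

Result: 9765625
Multiplications needed: 4 (4 lines after 5^1)

5^10 = 9765625. Using exponentiation by squaring, this requires 4 multiplications. The key idea: if the exponent is even, square the half-power; if odd, multiply by the base once.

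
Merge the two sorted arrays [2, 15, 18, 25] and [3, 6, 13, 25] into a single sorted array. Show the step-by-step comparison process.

Merging process:

Compare 2 vs 3: take 2 from left. Merged: [2]
Compare 15 vs 3: take 3 from right. Merged: [2, 3]
Compare 15 vs 6: take 6 from right. Merged: [2, 3, 6]
Compare 15 vs 13: take 13 from right. Merged: [2, 3, 6, 13]
Compare 15 vs 25: take 15 from left. Merged: [2, 3, 6, 13, 15]
Compare 18 vs 25: take 18 from left. Merged: [2, 3, 6, 13, 15, 18]
Compare 25 vs 25: take 25 from left. Merged: [2, 3, 6, 13, 15, 18, 25]
Append remaining from right: [25]. Merged: [2, 3, 6, 13, 15, 18, 25, 25]

Final merged array: [2, 3, 6, 13, 15, 18, 25, 25]
Total comparisons: 7

The merged array is [2, 3, 6, 13, 15, 18, 25, 25], requiring 7 comparisons. The merge step runs in O(n) time where n is the total number of elements.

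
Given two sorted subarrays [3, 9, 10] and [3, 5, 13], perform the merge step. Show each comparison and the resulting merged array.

Merging process:

Compare 3 vs 3: take 3 from left. Merged: [3]
Compare 9 vs 3: take 3 from right. Merged: [3, 3]
Compare 9 vs 5: take 5 from right. Merged: [3, 3, 5]
Compare 9 vs 13: take 9 from left. Merged: [3, 3, 5, 9]
Compare 10 vs 13: take 10 from left. Merged: [3, 3, 5, 9, 10]
Append remaining from right: [13]. Merged: [3, 3, 5, 9, 10, 13]

Final merged array: [3, 3, 5, 9, 10, 13]
Total comparisons: 5

The merged array is [3, 3, 5, 9, 10, 13], requiring 5 comparisons. The merge step runs in O(n) time where n is the total number of elements.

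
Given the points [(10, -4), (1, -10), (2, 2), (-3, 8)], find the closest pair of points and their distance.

Computing all pairwise distances among 4 points:

d((10, -4), (1, -10)) = 10.8167
d((10, -4), (2, 2)) = 10.0
d((10, -4), (-3, 8)) = 17.6918
d((1, -10), (2, 2)) = 12.0416
d((1, -10), (-3, 8)) = 18.4391
d((2, 2), (-3, 8)) = 7.8102 <-- minimum

Closest pair: (2, 2) and (-3, 8) with distance 7.8102

The closest pair is (2, 2) and (-3, 8) with Euclidean distance 7.8102. For 4 points, brute-force pairwise comparison is shown above. For large n, the divide-and-conquer algorithm (sort by x, recurse on halves, check the dividing strip) achieves O(n log n).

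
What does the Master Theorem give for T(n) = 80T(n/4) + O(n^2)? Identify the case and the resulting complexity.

Master Theorem for T(n) = 80T(n/4) + O(n^2):

a = 80, b = 4, c = 2
log_b(a) = log_4(80) = 3.1610

Case 1: c = 2 < log_4(80) = 3.1610
T(n) = O(n^(log_4 80))

For T(n) = 80T(n/4) + O(n^2): log_4(80) = 3.1610. This is Case 1 of the Master Theorem (c < log_b(a), work dominated by leaves), giving O(n^(log_4 80)).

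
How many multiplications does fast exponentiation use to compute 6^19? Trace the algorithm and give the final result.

Computing 6^19 by squaring (build up from 6^1; each line after the first costs one multiplication):

6^1 = 6
6^2 = (6^1)^2 = 6^2 = 36
6^4 = (6^2)^2 = 36^2 = 1296
6^8 = (6^4)^2 = 1296^2 = 1679616
6^9 = 6 * 6^8 = 6 * 1679616 = 10077696
6^18 = (6^9)^2 = 10077696^2 = 101559956668416
6^19 = 6 * 6^18 = 6 * 101559956668416 = 609359740010496

Result: 609359740010496
Multiplications needed: 6 (6 lines after 6^1)

6^19 = 609359740010496. Using exponentiation by squaring, this requires 6 multiplications. The key idea: if the exponent is even, square the half-power; if odd, multiply by the base once.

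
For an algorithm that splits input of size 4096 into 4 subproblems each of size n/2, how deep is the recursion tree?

For divide and conquer with division factor 2:

Problem sizes at each level:
Level 0: 4096
Level 1: 2048
Level 2: 1024
Level 3: 512
Level 4: 256
Level 5: 128
Level 6: 64
Level 7: 32
Level 8: 16
Level 9: 8
Level 10: 4
Level 11: 2
Level 12: 1

The root is level 0 and the size-1 base case is level 12 (the tree spans levels 0 through 12, i.e. 13 levels counting the root), so the depth is the number of divisions: log_2(4096) = 12

The recursion tree depth is log_2(4096) = 12. At each level, the problem size is divided by 2, so it takes 12 divisions to reduce to a base case of size 1. The algorithm makes 4 recursive calls at each level.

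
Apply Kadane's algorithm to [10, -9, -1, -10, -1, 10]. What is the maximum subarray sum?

Using Kadane's algorithm on [10, -9, -1, -10, -1, 10]:

Scanning through the array:
Position 1 (value -9): max_ending_here = 1, max_so_far = 10
Position 2 (value -1): max_ending_here = 0, max_so_far = 10
Position 3 (value -10): max_ending_here = -10, max_so_far = 10
Position 4 (value -1): max_ending_here = -1, max_so_far = 10
Position 5 (value 10): max_ending_here = 10, max_so_far = 10

Maximum subarray: [10]
Maximum sum: 10

The maximum subarray is [10] with sum 10. This subarray runs from index 0 to index 0.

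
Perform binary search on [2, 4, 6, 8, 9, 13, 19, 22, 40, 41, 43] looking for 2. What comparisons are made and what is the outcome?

Binary search for 2 in [2, 4, 6, 8, 9, 13, 19, 22, 40, 41, 43]:

lo=0, hi=10, mid=5, arr[mid]=13 -> 13 > 2, search left half
lo=0, hi=4, mid=2, arr[mid]=6 -> 6 > 2, search left half
lo=0, hi=1, mid=0, arr[mid]=2 -> Found target at index 0!

Binary search finds 2 at index 0 after 3 comparisons. The search repeatedly halves the search space by comparing with the middle element.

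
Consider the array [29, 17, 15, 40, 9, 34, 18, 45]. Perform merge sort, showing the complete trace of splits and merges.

Merge sort trace:

Split: [29, 17, 15, 40, 9, 34, 18, 45] -> [29, 17, 15, 40] and [9, 34, 18, 45]
  Split: [29, 17, 15, 40] -> [29, 17] and [15, 40]
    Split: [29, 17] -> [29] and [17]
    Merge: [29] + [17] -> [17, 29]
    Split: [15, 40] -> [15] and [40]
    Merge: [15] + [40] -> [15, 40]
  Merge: [17, 29] + [15, 40] -> [15, 17, 29, 40]
  Split: [9, 34, 18, 45] -> [9, 34] and [18, 45]
    Split: [9, 34] -> [9] and [34]
    Merge: [9] + [34] -> [9, 34]
    Split: [18, 45] -> [18] and [45]
    Merge: [18] + [45] -> [18, 45]
  Merge: [9, 34] + [18, 45] -> [9, 18, 34, 45]
Merge: [15, 17, 29, 40] + [9, 18, 34, 45] -> [9, 15, 17, 18, 29, 34, 40, 45]

Final sorted array: [9, 15, 17, 18, 29, 34, 40, 45]

The merge sort proceeds by recursively splitting the array and merging sorted halves.
After all merges, the sorted array is [9, 15, 17, 18, 29, 34, 40, 45].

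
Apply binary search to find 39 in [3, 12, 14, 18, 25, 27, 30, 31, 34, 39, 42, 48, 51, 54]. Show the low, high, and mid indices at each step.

Binary search for 39 in [3, 12, 14, 18, 25, 27, 30, 31, 34, 39, 42, 48, 51, 54]:

lo=0, hi=13, mid=6, arr[mid]=30 -> 30 < 39, search right half
lo=7, hi=13, mid=10, arr[mid]=42 -> 42 > 39, search left half
lo=7, hi=9, mid=8, arr[mid]=34 -> 34 < 39, search right half
lo=9, hi=9, mid=9, arr[mid]=39 -> Found target at index 9!

Binary search finds 39 at index 9 after 4 comparisons. The search repeatedly halves the search space by comparing with the middle element.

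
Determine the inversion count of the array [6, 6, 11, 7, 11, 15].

Finding inversions in [6, 6, 11, 7, 11, 15]:

(2, 3): arr[2]=11 > arr[3]=7

Total inversions: 1

The array has 1 inversion(s): (2,3). Each pair (i,j) satisfies i < j and arr[i] > arr[j].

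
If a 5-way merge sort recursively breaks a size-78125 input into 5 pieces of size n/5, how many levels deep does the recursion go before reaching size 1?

For divide and conquer with division factor 5:

Problem sizes at each level:
Level 0: 78125
Level 1: 15625
Level 2: 3125
Level 3: 625
Level 4: 125
Level 5: 25
Level 6: 5
Level 7: 1

The root is level 0 and the size-1 base case is level 7 (the tree spans levels 0 through 7, i.e. 8 levels counting the root), so the depth is the number of divisions: log_5(78125) = 7

The recursion tree depth is log_5(78125) = 7. At each level, the problem size is divided by 5, so it takes 7 divisions to reduce to a base case of size 1. The algorithm makes 5 recursive calls at each level.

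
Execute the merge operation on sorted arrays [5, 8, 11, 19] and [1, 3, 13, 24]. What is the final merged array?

Merging process:

Compare 5 vs 1: take 1 from right. Merged: [1]
Compare 5 vs 3: take 3 from right. Merged: [1, 3]
Compare 5 vs 13: take 5 from left. Merged: [1, 3, 5]
Compare 8 vs 13: take 8 from left. Merged: [1, 3, 5, 8]
Compare 11 vs 13: take 11 from left. Merged: [1, 3, 5, 8, 11]
Compare 19 vs 13: take 13 from right. Merged: [1, 3, 5, 8, 11, 13]
Compare 19 vs 24: take 19 from left. Merged: [1, 3, 5, 8, 11, 13, 19]
Append remaining from right: [24]. Merged: [1, 3, 5, 8, 11, 13, 19, 24]

Final merged array: [1, 3, 5, 8, 11, 13, 19, 24]
Total comparisons: 7

The merged array is [1, 3, 5, 8, 11, 13, 19, 24], requiring 7 comparisons. The merge step runs in O(n) time where n is the total number of elements.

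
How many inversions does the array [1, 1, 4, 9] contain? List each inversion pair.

Finding inversions in [1, 1, 4, 9]:


Total inversions: 0

The array has 0 inversions. It is already sorted.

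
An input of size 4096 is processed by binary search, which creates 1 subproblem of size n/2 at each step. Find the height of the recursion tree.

For divide and conquer with division factor 2:

Problem sizes at each level:
Level 0: 4096
Level 1: 2048
Level 2: 1024
Level 3: 512
Level 4: 256
Level 5: 128
Level 6: 64
Level 7: 32
Level 8: 16
Level 9: 8
Level 10: 4
Level 11: 2
Level 12: 1

The root is level 0 and the size-1 base case is level 12 (the tree spans levels 0 through 12, i.e. 13 levels counting the root), so the depth is the number of divisions: log_2(4096) = 12

The recursion tree depth is log_2(4096) = 12. At each level, the problem size is divided by 2, so it takes 12 divisions to reduce to a base case of size 1. The algorithm makes 1 recursive call at each level.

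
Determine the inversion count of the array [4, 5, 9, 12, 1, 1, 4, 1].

Finding inversions in [4, 5, 9, 12, 1, 1, 4, 1]:

(0, 4): arr[0]=4 > arr[4]=1
(0, 5): arr[0]=4 > arr[5]=1
(0, 7): arr[0]=4 > arr[7]=1
(1, 4): arr[1]=5 > arr[4]=1
(1, 5): arr[1]=5 > arr[5]=1
(1, 6): arr[1]=5 > arr[6]=4
(1, 7): arr[1]=5 > arr[7]=1
(2, 4): arr[2]=9 > arr[4]=1
(2, 5): arr[2]=9 > arr[5]=1
(2, 6): arr[2]=9 > arr[6]=4
(2, 7): arr[2]=9 > arr[7]=1
(3, 4): arr[3]=12 > arr[4]=1
(3, 5): arr[3]=12 > arr[5]=1
(3, 6): arr[3]=12 > arr[6]=4
(3, 7): arr[3]=12 > arr[7]=1
(6, 7): arr[6]=4 > arr[7]=1

Total inversions: 16

The array has 16 inversion(s): (0,4), (0,5), (0,7), (1,4), (1,5), (1,6), (1,7), (2,4), (2,5), (2,6), (2,7), (3,4), (3,5), (3,6), (3,7), (6,7). Each pair (i,j) satisfies i < j and arr[i] > arr[j].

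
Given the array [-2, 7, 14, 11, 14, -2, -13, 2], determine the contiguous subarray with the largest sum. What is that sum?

Using Kadane's algorithm on [-2, 7, 14, 11, 14, -2, -13, 2]:

Scanning through the array:
Position 1 (value 7): max_ending_here = 7, max_so_far = 7
Position 2 (value 14): max_ending_here = 21, max_so_far = 21
Position 3 (value 11): max_ending_here = 32, max_so_far = 32
Position 4 (value 14): max_ending_here = 46, max_so_far = 46
Position 5 (value -2): max_ending_here = 44, max_so_far = 46
Position 6 (value -13): max_ending_here = 31, max_so_far = 46
Position 7 (value 2): max_ending_here = 33, max_so_far = 46

Maximum subarray: [7, 14, 11, 14]
Maximum sum: 46

The maximum subarray is [7, 14, 11, 14] with sum 46. This subarray runs from index 1 to index 4.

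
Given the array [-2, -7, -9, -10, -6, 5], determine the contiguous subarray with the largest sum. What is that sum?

Using Kadane's algorithm on [-2, -7, -9, -10, -6, 5]:

Scanning through the array:
Position 1 (value -7): max_ending_here = -7, max_so_far = -2
Position 2 (value -9): max_ending_here = -9, max_so_far = -2
Position 3 (value -10): max_ending_here = -10, max_so_far = -2
Position 4 (value -6): max_ending_here = -6, max_so_far = -2
Position 5 (value 5): max_ending_here = 5, max_so_far = 5

Maximum subarray: [5]
Maximum sum: 5

The maximum subarray is [5] with sum 5. This subarray runs from index 5 to index 5.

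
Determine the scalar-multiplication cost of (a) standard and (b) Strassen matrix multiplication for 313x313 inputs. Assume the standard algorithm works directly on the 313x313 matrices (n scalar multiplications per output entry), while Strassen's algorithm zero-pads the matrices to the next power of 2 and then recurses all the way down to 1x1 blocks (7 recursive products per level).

Matrix multiplication for 313x313 matrices:

Strassen's algorithm requires power-of-2 dimensions. Pad 313x313 to 512x512 (next power of 2).

Standard algorithm: 313^3 = 30664297 multiplications
Strassen's algorithm: 7^(log2(512)) = 7^9 = 40353607 multiplications
Difference: 30664297 - 40353607 = -9689310 (Strassen uses MORE here due to padding overhead — for small or just-over-power-of-2 n, padding can outweigh the per-level savings)

Standard: 30664297 multiplications (313^3). Strassen: 40353607 multiplications (7^9, after padding to 512x512). Strassen reduces 8 recursive multiplications to 7 at each level.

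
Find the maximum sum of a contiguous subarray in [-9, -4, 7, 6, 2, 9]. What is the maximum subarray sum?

Using Kadane's algorithm on [-9, -4, 7, 6, 2, 9]:

Scanning through the array:
Position 1 (value -4): max_ending_here = -4, max_so_far = -4
Position 2 (value 7): max_ending_here = 7, max_so_far = 7
Position 3 (value 6): max_ending_here = 13, max_so_far = 13
Position 4 (value 2): max_ending_here = 15, max_so_far = 15
Position 5 (value 9): max_ending_here = 24, max_so_far = 24

Maximum subarray: [7, 6, 2, 9]
Maximum sum: 24

The maximum subarray is [7, 6, 2, 9] with sum 24. This subarray runs from index 2 to index 5.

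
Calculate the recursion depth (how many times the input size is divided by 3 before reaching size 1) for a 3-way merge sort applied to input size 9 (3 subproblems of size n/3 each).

For divide and conquer with division factor 3:

Problem sizes at each level:
Level 0: 9
Level 1: 3
Level 2: 1

The root is level 0 and the size-1 base case is level 2 (the tree spans levels 0 through 2, i.e. 3 levels counting the root), so the depth is the number of divisions: log_3(9) = 2

The recursion tree depth is log_3(9) = 2. At each level, the problem size is divided by 3, so it takes 2 divisions to reduce to a base case of size 1. The algorithm makes 3 recursive calls at each level.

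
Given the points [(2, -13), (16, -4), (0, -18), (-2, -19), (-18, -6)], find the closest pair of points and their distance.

Computing all pairwise distances among 5 points:

d((2, -13), (16, -4)) = 16.6433
d((2, -13), (0, -18)) = 5.3852
d((2, -13), (-2, -19)) = 7.2111
d((2, -13), (-18, -6)) = 21.1896
d((16, -4), (0, -18)) = 21.2603
d((16, -4), (-2, -19)) = 23.4307
d((16, -4), (-18, -6)) = 34.0588
d((0, -18), (-2, -19)) = 2.2361 <-- minimum
d((0, -18), (-18, -6)) = 21.6333
d((-2, -19), (-18, -6)) = 20.6155

Closest pair: (0, -18) and (-2, -19) with distance 2.2361

The closest pair is (0, -18) and (-2, -19) with Euclidean distance 2.2361. For 5 points, brute-force pairwise comparison is shown above. For large n, the divide-and-conquer algorithm (sort by x, recurse on halves, check the dividing strip) achieves O(n log n).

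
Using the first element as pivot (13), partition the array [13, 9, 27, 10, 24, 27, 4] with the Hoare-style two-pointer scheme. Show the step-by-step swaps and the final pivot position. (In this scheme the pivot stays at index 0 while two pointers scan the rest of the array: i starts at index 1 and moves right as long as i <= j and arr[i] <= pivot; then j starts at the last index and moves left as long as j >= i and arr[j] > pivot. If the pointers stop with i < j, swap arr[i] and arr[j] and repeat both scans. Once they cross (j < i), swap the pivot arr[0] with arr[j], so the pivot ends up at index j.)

Hoare-style two-pointer partition with pivot = 13:

Initial array: [13, 9, 27, 10, 24, 27, 4]

Pointers start at i = 1, j = 6.
i stops at index 2 (arr[2]=27 > 13), j stops at index 6 (arr[6]=4 <= 13): swap arr[2] and arr[6], array becomes [13, 9, 4, 10, 24, 27, 27]
i ends at 4, j ends at 3: the pointers have crossed (j < i), so scanning stops.

Swap pivot arr[0] with arr[3] to place pivot at position 3: [10, 9, 4, 13, 24, 27, 27]
Pivot position: 3

After partitioning with pivot 13, the array becomes [10, 9, 4, 13, 24, 27, 27]. The pivot is placed at index 3. All elements to the left of the pivot are <= 13, and all elements to the right are > 13.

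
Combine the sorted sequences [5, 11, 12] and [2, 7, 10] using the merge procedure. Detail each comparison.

Merging process:

Compare 5 vs 2: take 2 from right. Merged: [2]
Compare 5 vs 7: take 5 from left. Merged: [2, 5]
Compare 11 vs 7: take 7 from right. Merged: [2, 5, 7]
Compare 11 vs 10: take 10 from right. Merged: [2, 5, 7, 10]
Append remaining from left: [11, 12]. Merged: [2, 5, 7, 10, 11, 12]

Final merged array: [2, 5, 7, 10, 11, 12]
Total comparisons: 4

The merged array is [2, 5, 7, 10, 11, 12], requiring 4 comparisons. The merge step runs in O(n) time where n is the total number of elements.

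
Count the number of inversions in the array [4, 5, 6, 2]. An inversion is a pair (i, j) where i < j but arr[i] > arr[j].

Finding inversions in [4, 5, 6, 2]:

(0, 3): arr[0]=4 > arr[3]=2
(1, 3): arr[1]=5 > arr[3]=2
(2, 3): arr[2]=6 > arr[3]=2

Total inversions: 3

The array has 3 inversion(s): (0,3), (1,3), (2,3). Each pair (i,j) satisfies i < j and arr[i] > arr[j].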